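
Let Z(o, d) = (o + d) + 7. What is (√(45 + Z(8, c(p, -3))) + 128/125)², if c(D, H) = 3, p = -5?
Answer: 1000759/15625 + 768*√7/125 ≈ 80.304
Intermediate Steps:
Z(o, d) = 7 + d + o (Z(o, d) = (d + o) + 7 = 7 + d + o)
(√(45 + Z(8, c(p, -3))) + 128/125)² = (√(45 + (7 + 3 + 8)) + 128/125)² = (√(45 + 18) + 128*(1/125))² = (√63 + 128/125)² = (3*√7 + 128/125)² = (128/125 + 3*√7)²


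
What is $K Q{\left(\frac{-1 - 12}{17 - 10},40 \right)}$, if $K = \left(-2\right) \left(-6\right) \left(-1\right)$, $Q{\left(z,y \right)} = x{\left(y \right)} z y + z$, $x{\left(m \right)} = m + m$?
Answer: $\frac{499356}{7} \approx 71337.0$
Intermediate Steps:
$x{\left(m \right)} = 2 m$
$Q{\left(z,y \right)} = z + 2 z y^{2}$ ($Q{\left(z,y \right)} = 2 y z y + z = 2 z y^{2} + z = z + 2 z y^{2}$)
$K = -12$ ($K = 12 \left(-1\right) = -12$)
$K Q{\left(\frac{-1 - 12}{17 - 10},40 \right)} = - 12 \frac{-1 - 12}{17 - 10} \left(1 + 2 \cdot 40^{2}\right) = - 12 - \frac{13}{7} \left(1 + 2 \cdot 1600\right) = - 12 \left(-13\right) \frac{1}{7} \left(1 + 3200\right) = - 12 \left(\left(- \frac{13}{7}\right) 3201\right) = \left(-12\right) \left(- \frac{41613}{7}\right) = \frac{499356}{7}$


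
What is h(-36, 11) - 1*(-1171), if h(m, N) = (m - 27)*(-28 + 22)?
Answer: 1549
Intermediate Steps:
h(m, N) = 162 - 6*m (h(m, N) = (-27 + m)*(-6) = 162 - 6*m)
h(-36, 11) - 1*(-1171) = (162 - 6*(-36)) - 1*(-1171) = (162 + 216) + 1171 = 378 + 1171 = 1549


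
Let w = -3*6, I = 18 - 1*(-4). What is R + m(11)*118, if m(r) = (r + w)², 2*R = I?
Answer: 5793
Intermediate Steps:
I = 22 (I = 18 + 4 = 22)
R = 11 (R = (½)*22 = 11)
w = -18
m(r) = (-18 + r)² (m(r) = (r - 18)² = (-18 + r)²)
R + m(11)*118 = 11 + (-18 + 11)²*118 = 11 + (-7)²*118 = 11 + 49*118 = 11 + 5782 = 5793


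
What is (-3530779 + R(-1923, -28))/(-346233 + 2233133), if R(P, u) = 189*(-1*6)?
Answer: -3531913/1886900 ≈ -1.8718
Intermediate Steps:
R(P, u) = -1134 (R(P, u) = 189*(-6) = -1134)
(-3530779 + R(-1923, -28))/(-346233 + 2233133) = (-3530779 - 1134)/(-346233 + 2233133) = -3531913/1886900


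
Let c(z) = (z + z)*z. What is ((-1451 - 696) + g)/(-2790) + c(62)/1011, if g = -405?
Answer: 4004932/470115 ≈ 8.5190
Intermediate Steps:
c(z) = 2*z**2 (c(z) = (2*z)*z = 2*z**2)
((-1451 - 696) + g)/(-2790) + c(62)/1011 = ((-1451 - 696) - 405)/(-2790) + (2*62**2)/1011 = (-2147 - 405)*(-1/2790) + (2*3844)*(1/1011) = -2552*(-1/2790) + 7688*(1/1011) = 1276/1395 + 7688/1011 = 4004932/470115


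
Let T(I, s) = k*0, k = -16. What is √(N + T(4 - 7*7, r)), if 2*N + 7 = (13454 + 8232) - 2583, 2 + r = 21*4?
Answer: 2*√2387 ≈ 97.714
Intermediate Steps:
r = 82 (r = -2 + 21*4 = -2 + 84 = 82)
T(I, s) = 0 (T(I, s) = -16*0 = 0)
N = 9548 (N = -7/2 + ((13454 + 8232) - 2583)/2 = -7/2 + (21686 - 2583)/2 = -7/2 + (½)*19103 = -7/2 + 19103/2 = 9548)
√(N + T(4 - 7*7, r)) = √(9548 + 0) = √9548 = 2*√2387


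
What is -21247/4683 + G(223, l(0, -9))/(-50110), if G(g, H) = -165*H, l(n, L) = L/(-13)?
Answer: -2766795791/610129338 ≈ -4.5348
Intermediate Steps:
l(n, L) = -L/13 (l(n, L) = L*(-1/13) = -L/13)
-21247/4683 + G(223, l(0, -9))/(-50110) = -21247/4683 - (-165)*(-9)/13/(-50110) = -21247*1/4683 - 165*9/13*(-1/50110) = -21247/4683 - 1485/13*(-1/50110) = -21247/4683 + 297/130286 = -2766795791/610129338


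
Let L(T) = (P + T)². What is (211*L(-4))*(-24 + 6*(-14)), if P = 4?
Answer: 0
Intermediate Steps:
L(T) = (4 + T)²
(211*L(-4))*(-24 + 6*(-14)) = (211*(4 - 4)²)*(-24 + 6*(-14)) = (211*0²)*(-24 - 84) = (211*0)*(-108) = 0*(-108) = 0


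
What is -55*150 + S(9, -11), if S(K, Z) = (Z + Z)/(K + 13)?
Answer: -8251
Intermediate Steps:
S(K, Z) = 2*Z/(13 + K) (S(K, Z) = (2*Z)/(13 + K) = 2*Z/(13 + K))
-55*150 + S(9, -11) = -55*150 + 2*(-11)/(13 + 9) = -8250 + 2*(-11)/22 = -8250 + 2*(-11)*(1/22) = -8250 - 1 = -8251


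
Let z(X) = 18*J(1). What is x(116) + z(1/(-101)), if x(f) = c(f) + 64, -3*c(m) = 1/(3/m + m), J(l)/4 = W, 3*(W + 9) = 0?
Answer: -23580284/40377 ≈ -584.00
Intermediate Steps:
W = -9 (W = -9 + (⅓)*0 = -9 + 0 = -9)
J(l) = -36 (J(l) = 4*(-9) = -36)
c(m) = -1/(3*(m + 3/m)) (c(m) = -1/(3*(3/m + m)) = -1/(3*(m + 3/m)))
z(X) = -648 (z(X) = 18*(-36) = -648)
x(f) = 64 - f/(9 + 3*f²) (x(f) = -f/(9 + 3*f²) + 64 = 64 - f/(9 + 3*f²))
x(116) + z(1/(-101)) = (576 - 1*116 + 192*116²)/(3*(3 + 116²)) - 648 = (576 - 116 + 192*13456)/(3*(3 + 13456)) - 648 = (⅓)*(576 - 116 + 2583552)/13459 - 648 = (⅓)*(1/13459)*2584012 - 648 = 2584012/40377 - 648 = -23580284/40377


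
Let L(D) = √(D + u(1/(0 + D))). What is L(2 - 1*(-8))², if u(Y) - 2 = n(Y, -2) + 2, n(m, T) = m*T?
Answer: 69/5 ≈ 13.800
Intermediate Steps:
n(m, T) = T*m
u(Y) = 4 - 2*Y (u(Y) = 2 + (-2*Y + 2) = 2 + (2 - 2*Y) = 4 - 2*Y)
L(D) = √(4 + D - 2/D) (L(D) = √(D + (4 - 2/(0 + D))) = √(D + (4 - 2/D)) = √(4 + D - 2/D))
L(2 - 1*(-8))² = (√(4 + (2 - 1*(-8)) - 2/(2 - 1*(-8))))² = (√(4 + (2 + 8) - 2/(2 + 8)))² = (√(4 + 10 - 2/10))² = (√(4 + 10 - 2*⅒))² = (√(4 + 10 - ⅕))² = (√(69/5))² = (√345/5)² = 69/5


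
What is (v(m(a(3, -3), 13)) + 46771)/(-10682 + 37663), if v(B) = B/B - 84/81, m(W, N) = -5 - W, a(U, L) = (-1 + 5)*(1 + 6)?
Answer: 1262816/728487 ≈ 1.7335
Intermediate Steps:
a(U, L) = 28 (a(U, L) = 4*7 = 28)
v(B) = -1/27 (v(B) = 1 - 84*1/81 = 1 - 28/27 = -1/27)
(v(m(a(3, -3), 13)) + 46771)/(-10682 + 37663) = (-1/27 + 46771)/(-10682 + 37663) = (1262816/27)/26981 = (1262816/27)*(1/26981) = 1262816/728487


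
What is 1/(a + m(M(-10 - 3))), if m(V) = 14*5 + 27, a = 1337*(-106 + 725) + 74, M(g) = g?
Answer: 1/827774 ≈ 1.2081e-6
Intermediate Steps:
a = 827677 (a = 1337*619 + 74 = 827603 + 74 = 827677)
m(V) = 97 (m(V) = 70 + 27 = 97)
1/(a + m(M(-10 - 3))) = 1/(827677 + 97) = 1/827774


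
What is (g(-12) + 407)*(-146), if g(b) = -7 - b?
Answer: -60152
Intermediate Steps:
(g(-12) + 407)*(-146) = ((-7 - 1*(-12)) + 407)*(-146) = ((-7 + 12) + 407)*(-146) = (5 + 407)*(-146) = 412*(-146) = -60152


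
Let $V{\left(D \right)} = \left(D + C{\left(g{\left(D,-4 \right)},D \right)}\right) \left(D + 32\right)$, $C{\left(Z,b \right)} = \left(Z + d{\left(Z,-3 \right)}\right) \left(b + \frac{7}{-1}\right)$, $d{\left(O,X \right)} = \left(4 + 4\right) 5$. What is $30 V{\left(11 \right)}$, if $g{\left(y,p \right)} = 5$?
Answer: $246390$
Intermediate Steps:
$d{\left(O,X \right)} = 40$ ($d{\left(O,X \right)} = 8 \cdot 5 = 40$)
$C{\left(Z,b \right)} = \left(-7 + b\right) \left(40 + Z\right)$ ($C{\left(Z,b \right)} = \left(Z + 40\right) \left(b + \frac{7}{-1}\right) = \left(40 + Z\right) \left(b + 7 \left(-1\right)\right) = \left(40 + Z\right) \left(b - 7\right) = \left(40 + Z\right) \left(-7 + b\right) = \left(-7 + b\right) \left(40 + Z\right)$)
$V{\left(D \right)} = \left(-315 + 46 D\right) \left(32 + D\right)$ ($V{\left(D \right)} = \left(D + \left(-280 - 35 + 40 D + 5 D\right)\right) \left(D + 32\right) = \left(D + \left(-280 - 35 + 40 D + 5 D\right)\right) \left(32 + D\right) = \left(D + \left(-315 + 45 D\right)\right) \left(32 + D\right) = \left(-315 + 46 D\right) \left(32 + D\right)$)
$30 V{\left(11 \right)} = 30 \left(-10080 + 46 \cdot 11^{2} + 1157 \cdot 11\right) = 30 \left(-10080 + 46 \cdot 121 + 12727\right) = 30 \left(-10080 + 5566 + 12727\right) = 30 \cdot 8213 = 246390$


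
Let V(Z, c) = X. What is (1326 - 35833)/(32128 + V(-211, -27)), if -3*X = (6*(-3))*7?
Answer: -34507/32170 ≈ -1.0726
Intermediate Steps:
X = 42 (X = -6*(-3)*7/3 = -(-6)*7 = -⅓*(-126) = 42)
V(Z, c) = 42
(1326 - 35833)/(32128 + V(-211, -27)) = (1326 - 35833)/(32128 + 42) = -34507/32170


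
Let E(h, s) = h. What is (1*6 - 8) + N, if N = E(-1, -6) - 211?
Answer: -214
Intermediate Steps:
N = -212 (N = -1 - 211 = -212)
(1*6 - 8) + N = (1*6 - 8) - 212 = (6 - 8) - 212 = -2 - 212 = -214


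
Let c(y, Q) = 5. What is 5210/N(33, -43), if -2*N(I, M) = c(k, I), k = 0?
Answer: -2084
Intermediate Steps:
N(I, M) = -5/2 (N(I, M) = -1/2*5 = -5/2)
5210/N(33, -43) = 5210/(-5/2) = 5210*(-2/5) = -2084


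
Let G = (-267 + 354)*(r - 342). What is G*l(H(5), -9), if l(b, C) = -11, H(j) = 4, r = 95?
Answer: 236379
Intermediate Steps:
G = -21489 (G = (-267 + 354)*(95 - 342) = 87*(-247) = -21489)
G*l(H(5), -9) = -21489*(-11) = 236379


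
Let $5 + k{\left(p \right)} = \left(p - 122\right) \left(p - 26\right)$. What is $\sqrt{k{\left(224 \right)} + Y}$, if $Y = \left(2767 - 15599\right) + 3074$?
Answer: $\sqrt{10433} \approx 102.14$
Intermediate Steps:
$Y = -9758$ ($Y = -12832 + 3074 = -9758$)
$k{\left(p \right)} = -5 + \left(-122 + p\right) \left(-26 + p\right)$ ($k{\left(p \right)} = -5 + \left(p - 122\right) \left(p - 26\right) = -5 + \left(-122 + p\right) \left(-26 + p\right)$)
$\sqrt{k{\left(224 \right)} + Y} = \sqrt{\left(3167 + 224^{2} - 33152\right) - 9758} = \sqrt{\left(3167 + 50176 - 33152\right) - 9758} = \sqrt{20191 - 9758} = \sqrt{10433}$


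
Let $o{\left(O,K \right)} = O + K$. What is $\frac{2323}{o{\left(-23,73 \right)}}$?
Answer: $\frac{2323}{50} \approx 46.46$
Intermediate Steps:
$o{\left(O,K \right)} = K + O$
$\frac{2323}{o{\left(-23,73 \right)}} = \frac{2323}{73 - 23} = \frac{2323}{50}$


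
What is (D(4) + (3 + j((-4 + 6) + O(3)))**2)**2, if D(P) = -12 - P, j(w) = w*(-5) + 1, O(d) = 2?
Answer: 57600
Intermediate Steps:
j(w) = 1 - 5*w (j(w) = -5*w + 1 = 1 - 5*w)
(D(4) + (3 + j((-4 + 6) + O(3)))**2)**2 = ((-12 - 1*4) + (3 + (1 - 5*((-4 + 6) + 2)))**2)**2 = ((-12 - 4) + (3 + (1 - 5*(2 + 2)))**2)**2 = (-16 + (3 + (1 - 5*4))**2)**2 = (-16 + (3 + (1 - 20))**2)**2 = (-16 + (3 - 19)**2)**2 = (-16 + (-16)**2)**2 = (-16 + 256)**2 = 240**2 = 57600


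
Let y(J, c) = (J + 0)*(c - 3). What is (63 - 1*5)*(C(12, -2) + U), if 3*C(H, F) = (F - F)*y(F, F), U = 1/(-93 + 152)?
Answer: 58/59 ≈ 0.98305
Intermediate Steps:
y(J, c) = J*(-3 + c)
U = 1/59 ≈ 0.016949
C(H, F) = 0 (C(H, F) = ((F - F)*(F*(-3 + F)))/3 = (0*(F*(-3 + F)))/3 = (⅓)*0 = 0)
(63 - 1*5)*(C(12, -2) + U) = (63 - 1*5)*(0 + 1/59) = (63 - 5)*(1/59) = 58*(1/59) = 58/59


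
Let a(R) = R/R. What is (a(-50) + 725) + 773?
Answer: 1499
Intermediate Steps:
a(R) = 1
(a(-50) + 725) + 773 = (1 + 725) + 773 = 726 + 773 = 1499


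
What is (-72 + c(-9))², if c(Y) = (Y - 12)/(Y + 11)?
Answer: 27225/4 ≈ 6806.3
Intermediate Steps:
c(Y) = (-12 + Y)/(11 + Y)
(-72 + c(-9))² = (-72 + (-12 - 9)/(11 - 9))² = (-72 - 21/2)² = (-165/2)² = 27225/4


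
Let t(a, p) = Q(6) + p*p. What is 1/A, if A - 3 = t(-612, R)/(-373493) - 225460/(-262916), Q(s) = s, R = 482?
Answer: 24549321397/79429078566 ≈ 0.30907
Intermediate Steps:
t(a, p) = 6 + p² (t(a, p) = 6 + p*p = 6 + p²)
A = 79429078566/24549321397 (A = 3 + ((6 + 482²)/(-373493) - 225460/(-262916)) = 3 + ((6 + 232324)*(-1/373493) - 225460*(-1/262916)) = 3 + (232330*(-1/373493) + 56365/65729) = 3 + (-232330/373493 + 56365/65729) = 3 + 5781114375/24549321397 = 79429078566/24549321397 ≈ 3.2355)
1/A = 1/(79429078566/24549321397) = 24549321397/79429078566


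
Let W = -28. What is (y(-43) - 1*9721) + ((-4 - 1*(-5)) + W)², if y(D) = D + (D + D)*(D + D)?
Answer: -1639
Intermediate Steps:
y(D) = D + 4*D² (y(D) = D + (2*D)*(2*D) = D + 4*D²)
(y(-43) - 1*9721) + ((-4 - 1*(-5)) + W)² = (-43*(1 + 4*(-43)) - 1*9721) + ((-4 - 1*(-5)) - 28)² = (-43*(1 - 172) - 9721) + ((-4 + 5) - 28)² = (-43*(-171) - 9721) + (1 - 28)² = (7353 - 9721) + (-27)² = -2368 + 729 = -1639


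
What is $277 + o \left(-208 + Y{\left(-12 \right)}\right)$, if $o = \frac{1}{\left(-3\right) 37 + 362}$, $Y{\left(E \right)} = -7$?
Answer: $\frac{69312}{251} \approx 276.14$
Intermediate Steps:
$o = \frac{1}{251}$ ($o = \frac{1}{-111 + 362} = \frac{1}{251} \approx 0.0039841$)
$277 + o \left(-208 + Y{\left(-12 \right)}\right) = 277 + \frac{-208 - 7}{251} = 277 + \frac{1}{251} \left(-215\right) = 277 - \frac{215}{251} = \frac{69312}{251}$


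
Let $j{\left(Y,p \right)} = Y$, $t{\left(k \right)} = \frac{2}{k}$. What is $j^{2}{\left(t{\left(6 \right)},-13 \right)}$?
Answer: $\frac{1}{9} \approx 0.11111$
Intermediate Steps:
$j^{2}{\left(t{\left(6 \right)},-13 \right)} = \left(\frac{2}{6}\right)^{2} = \left(2 \cdot \frac{1}{6}\right)^{2} = \left(\frac{1}{3}\right)^{2} = \frac{1}{9}$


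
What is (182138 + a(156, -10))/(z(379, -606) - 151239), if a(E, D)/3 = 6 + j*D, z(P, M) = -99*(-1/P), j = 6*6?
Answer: -34313902/28659741 ≈ -1.1973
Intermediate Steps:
j = 36
z(P, M) = 99/P (z(P, M) = -(-99)/P = 99/P)
a(E, D) = 18 + 108*D (a(E, D) = 3*(6 + 36*D) = 18 + 108*D)
(182138 + a(156, -10))/(z(379, -606) - 151239) = (182138 + (18 + 108*(-10)))/(99/379 - 151239) = (182138 + (18 - 1080))/(99*(1/379) - 151239) = (182138 - 1062)/(99/379 - 151239) = 181076/(-57319482/379) = 181076*(-379/57319482) = -34313902/28659741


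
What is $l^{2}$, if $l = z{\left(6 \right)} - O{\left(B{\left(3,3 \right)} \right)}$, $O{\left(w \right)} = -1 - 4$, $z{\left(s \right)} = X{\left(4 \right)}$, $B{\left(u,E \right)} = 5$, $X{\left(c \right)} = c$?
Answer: $81$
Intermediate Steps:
$z{\left(s \right)} = 4$
$O{\left(w \right)} = -5$ ($O{\left(w \right)} = -1 - 4 = -5$)
$l = 9$ ($l = 4 - -5 = 4 + 5 = 9$)
$l^{2} = 9^{2} = 81$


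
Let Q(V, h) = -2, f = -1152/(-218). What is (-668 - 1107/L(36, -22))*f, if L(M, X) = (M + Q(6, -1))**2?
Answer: -111357360/31501 ≈ -3535.0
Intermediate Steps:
f = 576/109 (f = -1152*(-1/218) = 576/109 ≈ 5.2844)
L(M, X) = (-2 + M)**2 (L(M, X) = (M - 2)**2 = (-2 + M)**2)
(-668 - 1107/L(36, -22))*f = (-668 - 1107/(-2 + 36)**2)*(576/109) = (-668 - 1107/(34**2))*(576/109) = (-668 - 1107/1156)*(576/109) = -773315/1156*576/109 = -111357360/31501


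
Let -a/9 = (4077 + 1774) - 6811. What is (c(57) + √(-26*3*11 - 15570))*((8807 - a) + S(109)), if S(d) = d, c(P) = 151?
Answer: 41676 + 20424*I*√3 ≈ 41676.0 + 35375.0*I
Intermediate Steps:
a = 8640 (a = -9*((4077 + 1774) - 6811) = -9*(5851 - 6811) = -9*(-960) = 8640)
(c(57) + √(-26*3*11 - 15570))*((8807 - a) + S(109)) = (151 + √(-26*3*11 - 15570))*((8807 - 1*8640) + 109) = (151 + √(-78*11 - 15570))*((8807 - 8640) + 109) = (151 + √(-858 - 15570))*(167 + 109) = (151 + √(-16428))*276 = (151 + 74*I*√3)*276 = 41676 + 20424*I*√3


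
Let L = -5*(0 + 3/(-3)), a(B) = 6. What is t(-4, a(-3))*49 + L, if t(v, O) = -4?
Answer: -191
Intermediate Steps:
L = 5 (L = -5*(0 + 3*(-⅓)) = -5*(0 - 1) = -5*(-1) = 5)
t(-4, a(-3))*49 + L = -4*49 + 5 = -196 + 5 = -191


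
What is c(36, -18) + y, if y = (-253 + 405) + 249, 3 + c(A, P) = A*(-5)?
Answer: 218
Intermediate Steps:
c(A, P) = -3 - 5*A (c(A, P) = -3 + A*(-5) = -3 - 5*A)
y = 401 (y = 152 + 249 = 401)
c(36, -18) + y = (-3 - 5*36) + 401 = (-3 - 180) + 401 = -183 + 401 = 218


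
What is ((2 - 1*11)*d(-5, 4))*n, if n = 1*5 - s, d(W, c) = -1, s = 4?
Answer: 9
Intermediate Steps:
n = 1 (n = 1*5 - 1*4 = 5 - 4 = 1)
((2 - 1*11)*d(-5, 4))*n = ((2 - 1*11)*(-1))*1 = ((2 - 11)*(-1))*1 = -9*(-1)*1 = 9*1 = 9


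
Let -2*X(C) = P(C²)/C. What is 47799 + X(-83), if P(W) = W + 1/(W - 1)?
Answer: 54701210425/1143408 ≈ 47841.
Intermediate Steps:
P(W) = W + 1/(-1 + W)
X(C) = -(1 + C⁴ - C²)/(2*C*(-1 + C²)) (X(C) = -(1 + (C²)² - C²)/(-1 + C²)/(2*C) = -(1 + C⁴ - C²)/(-1 + C²)/(2*C) = -(1 + C⁴ - C²)/(2*C*(-1 + C²)))
47799 + X(-83) = 47799 + (½)*(-1 + (-83)² - 1*(-83)⁴)/(-83*(-1 + (-83)²)) = 47799 + (½)*(-1/83)*(-1 + 6889 - 1*47458321)/(-1 + 6889) = 47799 + (½)*(-1/83)*(-1 + 6889 - 47458321)/6888 = 47799 + (½)*(-1/83)*(1/6888)*(-47451433) = 47799 + 47451433/1143408 = 54701210425/1143408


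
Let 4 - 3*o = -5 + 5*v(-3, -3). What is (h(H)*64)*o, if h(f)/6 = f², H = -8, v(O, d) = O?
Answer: 196608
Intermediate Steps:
o = 8 (o = 4/3 - (-5 + 5*(-3))/3 = 4/3 - (-5 - 15)/3 = 4/3 - ⅓*(-20) = 4/3 + 20/3 = 8)
h(f) = 6*f²
(h(H)*64)*o = ((6*(-8)²)*64)*8 = ((6*64)*64)*8 = (384*64)*8 = 24576*8 = 196608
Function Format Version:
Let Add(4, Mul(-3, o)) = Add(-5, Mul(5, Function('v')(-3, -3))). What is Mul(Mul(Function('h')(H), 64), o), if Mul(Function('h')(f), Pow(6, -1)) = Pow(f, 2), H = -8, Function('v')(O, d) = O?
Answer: 196608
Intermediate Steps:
o = 8 (o = Add(Rational(4, 3), Mul(Rational(-1, 3), Add(-5, Mul(5, -3)))) = Add(Rational(4, 3), Mul(Rational(-1, 3), Add(-5, -15))) = Add(Rational(4, 3), Mul(Rational(-1, 3), -20)) = Add(Rational(4, 3), Rational(20, 3)) = 8)
Function('h')(f) = Mul(6, Pow(f, 2))
Mul(Mul(Function('h')(H), 64), o) = Mul(Mul(Mul(6, Pow(-8, 2)), 64), 8) = Mul(Mul(Mul(6, 64), 64), 8) = Mul(Mul(384, 64), 8) = Mul(24576, 8) = 196608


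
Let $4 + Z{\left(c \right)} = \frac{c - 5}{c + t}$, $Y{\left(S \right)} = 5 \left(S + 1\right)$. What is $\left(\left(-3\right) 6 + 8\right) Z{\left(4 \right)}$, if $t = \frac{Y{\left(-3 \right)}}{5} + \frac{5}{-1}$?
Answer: $\frac{110}{3} \approx 36.667$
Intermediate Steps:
$Y{\left(S \right)} = 5 + 5 S$ ($Y{\left(S \right)} = 5 \left(1 + S\right) = 5 + 5 S$)
$t = -7$ ($t = \frac{5 + 5 \left(-3\right)}{5} + \frac{5}{-1} = \left(5 - 15\right) \frac{1}{5} + 5 \left(-1\right) = \left(-10\right) \frac{1}{5} - 5 = -2 - 5 = -7$)
$Z{\left(c \right)} = -4 + \frac{-5 + c}{-7 + c}$ ($Z{\left(c \right)} = -4 + \frac{c - 5}{c - 7} = -4 + \frac{-5 + c}{-7 + c}$)
$\left(\left(-3\right) 6 + 8\right) Z{\left(4 \right)} = \left(\left(-3\right) 6 + 8\right) \frac{23 - 12}{-7 + 4} = \left(-18 + 8\right) \frac{23 - 12}{-3} = - 10 \left(\left(- \frac{1}{3}\right) 11\right) = \left(-10\right) \left(- \frac{11}{3}\right) = \frac{110}{3}$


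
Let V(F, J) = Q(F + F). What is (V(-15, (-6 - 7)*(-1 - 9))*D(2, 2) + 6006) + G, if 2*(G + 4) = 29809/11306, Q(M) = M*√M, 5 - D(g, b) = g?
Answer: 135747033/22612 - 90*I*√30 ≈ 6003.3 - 492.95*I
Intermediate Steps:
D(g, b) = 5 - g
Q(M) = M^(3/2)
V(F, J) = 2*√2*F^(3/2) (V(F, J) = (F + F)^(3/2) = (2*F)^(3/2) = 2*√2*F^(3/2))
G = -60639/22612 (G = -4 + (29809/11306)/2 = -4 + (29809*(1/11306))/2 = -4 + (½)*(29809/11306) = -4 + 29809/22612 = -60639/22612 ≈ -2.6817)
(V(-15, (-6 - 7)*(-1 - 9))*D(2, 2) + 6006) + G = ((2*√2*(-15)^(3/2))*(5 - 1*2) + 6006) - 60639/22612 = ((2*√2*(-15*I*√15))*(5 - 2) + 6006) - 60639/22612 = (-30*I*√30*3 + 6006) - 60639/22612 = (-90*I*√30 + 6006) - 60639/22612 = (6006 - 90*I*√30) - 60639/22612 = 135747033/22612 - 90*I*√30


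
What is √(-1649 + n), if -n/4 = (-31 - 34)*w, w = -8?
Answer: I*√3729 ≈ 61.066*I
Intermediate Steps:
n = -2080 (n = -4*(-31 - 34)*(-8) = -(-260)*(-8) = -4*520 = -2080)
√(-1649 + n) = √(-1649 - 2080) = √(-3729) = I*√3729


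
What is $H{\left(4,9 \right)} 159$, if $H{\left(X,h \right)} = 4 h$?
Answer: $5724$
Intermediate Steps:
$H{\left(4,9 \right)} 159 = 4 \cdot 9 \cdot 159 = 36 \cdot 159 = 5724$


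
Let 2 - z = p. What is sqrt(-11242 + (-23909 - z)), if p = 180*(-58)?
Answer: I*sqrt(45593) ≈ 213.53*I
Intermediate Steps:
p = -10440
z = 10442 (z = 2 - 1*(-10440) = 2 + 10440 = 10442)
sqrt(-11242 + (-23909 - z)) = sqrt(-11242 + (-23909 - 1*10442)) = sqrt(-11242 + (-23909 - 10442)) = sqrt(-11242 - 34351) = sqrt(-45593) = I*sqrt(45593)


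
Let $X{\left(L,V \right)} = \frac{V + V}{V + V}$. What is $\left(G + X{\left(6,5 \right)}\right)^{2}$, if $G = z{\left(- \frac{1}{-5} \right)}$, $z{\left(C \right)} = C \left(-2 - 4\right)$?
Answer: $\frac{1}{25} \approx 0.04$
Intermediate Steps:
$z{\left(C \right)} = - 6 C$ ($z{\left(C \right)} = C \left(-6\right) = - 6 C$)
$X{\left(L,V \right)} = 1$ ($X{\left(L,V \right)} = \frac{2 V}{2 V} = 2 V \frac{1}{2 V} = 1$)
$G = - \frac{6}{5}$ ($G = - 6 \left(- \frac{1}{-5}\right) = - 6 \left(\left(-1\right) \left(- \frac{1}{5}\right)\right) = \left(-6\right) \frac{1}{5} = - \frac{6}{5} \approx -1.2$)
$\left(G + X{\left(6,5 \right)}\right)^{2} = \left(- \frac{6}{5} + 1\right)^{2} = \left(- \frac{1}{5}\right)^{2} = \frac{1}{25}$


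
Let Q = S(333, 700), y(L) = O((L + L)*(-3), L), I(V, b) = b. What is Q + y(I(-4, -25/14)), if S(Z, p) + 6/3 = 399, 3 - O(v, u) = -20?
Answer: 420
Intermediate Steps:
O(v, u) = 23 (O(v, u) = 3 - 1*(-20) = 3 + 20 = 23)
S(Z, p) = 397 (S(Z, p) = -2 + 399 = 397)
y(L) = 23
Q = 397
Q + y(I(-4, -25/14)) = 397 + 23 = 420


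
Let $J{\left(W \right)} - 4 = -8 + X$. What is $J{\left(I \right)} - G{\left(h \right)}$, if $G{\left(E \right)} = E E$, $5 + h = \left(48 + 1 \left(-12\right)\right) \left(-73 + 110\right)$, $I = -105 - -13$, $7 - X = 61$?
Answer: $-1760987$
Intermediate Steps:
$X = -54$ ($X = 7 - 61 = -54$)
$I = -92$ ($I = -105 + 13 = -92$)
$h = 1327$ ($h = -5 + \left(48 + 1 \left(-12\right)\right) \left(-73 + 110\right) = -5 + \left(48 - 12\right) 37 = -5 + 36 \cdot 37 = -5 + 1332 = 1327$)
$J{\left(W \right)} = -58$ ($J{\left(W \right)} = 4 - 62 = -58$)
$G{\left(E \right)} = E^{2}$
$J{\left(I \right)} - G{\left(h \right)} = -58 - 1327^{2} = -58 - 1760929 = -1760987$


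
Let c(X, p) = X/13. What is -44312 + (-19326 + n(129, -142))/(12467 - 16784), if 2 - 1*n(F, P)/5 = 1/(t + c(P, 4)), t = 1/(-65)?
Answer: -135996943393/3069387 ≈ -44308.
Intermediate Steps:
c(X, p) = X/13 (c(X, p) = X*(1/13) = X/13)
t = -1/65 ≈ -0.015385
n(F, P) = 10 - 5/(-1/65 + P/13)
-44312 + (-19326 + n(129, -142))/(12467 - 16784) = -44312 + (-19326 + 5*(-67 + 10*(-142))/(-1 + 5*(-142)))/(12467 - 16784) = -44312 + (-19326 + 5*(-67 - 1420)/(-1 - 710))/(-4317) = -44312 + (-19326 + 5*(-1487)/(-711))*(-1/4317) = -44312 + (-19326 + 5*(-1/711)*(-1487))*(-1/4317) = -44312 + (-19326 + 7435/711)*(-1/4317) = -44312 - 13733351/711*(-1/4317) = -44312 + 13733351/3069387 = -135996943393/3069387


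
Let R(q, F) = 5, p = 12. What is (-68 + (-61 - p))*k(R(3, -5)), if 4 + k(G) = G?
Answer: -141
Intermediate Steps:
k(G) = -4 + G
(-68 + (-61 - p))*k(R(3, -5)) = (-68 + (-61 - 1*12))*(-4 + 5) = (-68 + (-61 - 12))*1 = (-68 - 73)*1 = -141*1 = -141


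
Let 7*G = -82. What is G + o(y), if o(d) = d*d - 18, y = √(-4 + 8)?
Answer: -180/7 ≈ -25.714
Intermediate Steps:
G = -82/7 (G = (⅐)*(-82) = -82/7 ≈ -11.714)
y = 2 (y = √4 = 2)
o(d) = -18 + d² (o(d) = d² - 18 = -18 + d²)
G + o(y) = -82/7 + (-18 + 2²) = -82/7 + (-18 + 4) = -82/7 - 14 = -180/7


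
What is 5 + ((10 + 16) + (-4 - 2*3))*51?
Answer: 821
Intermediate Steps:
5 + ((10 + 16) + (-4 - 2*3))*51 = 5 + (26 + (-4 - 6))*51 = 5 + (26 - 10)*51 = 5 + 16*51 = 5 + 816 = 821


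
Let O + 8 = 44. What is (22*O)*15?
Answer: 11880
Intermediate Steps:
O = 36 (O = -8 + 44 = 36)
(22*O)*15 = (22*36)*15 = 792*15 = 11880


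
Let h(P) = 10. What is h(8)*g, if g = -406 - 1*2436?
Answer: -28420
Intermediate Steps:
g = -2842 (g = -406 - 2436 = -2842)
h(8)*g = 10*(-2842) = -28420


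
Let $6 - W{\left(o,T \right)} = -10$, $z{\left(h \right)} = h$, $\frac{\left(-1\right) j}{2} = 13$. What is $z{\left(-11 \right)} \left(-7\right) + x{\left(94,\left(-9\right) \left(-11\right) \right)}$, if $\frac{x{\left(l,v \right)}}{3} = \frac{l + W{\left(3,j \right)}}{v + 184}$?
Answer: $\frac{22121}{283} \approx 78.166$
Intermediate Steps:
$j = -26$ ($j = \left(-2\right) 13 = -26$)
$W{\left(o,T \right)} = 16$ ($W{\left(o,T \right)} = 6 - -10 = 6 + 10 = 16$)
$x{\left(l,v \right)} = \frac{3 \left(16 + l\right)}{184 + v}$ ($x{\left(l,v \right)} = 3 \frac{l + 16}{v + 184} = 3 \frac{16 + l}{184 + v} = \frac{3 \left(16 + l\right)}{184 + v}$)
$z{\left(-11 \right)} \left(-7\right) + x{\left(94,\left(-9\right) \left(-11\right) \right)} = \left(-11\right) \left(-7\right) + \frac{3 \left(16 + 94\right)}{184 - -99} = 77 + 3 \frac{1}{184 + 99} \cdot 110 = 77 + 3 \cdot \frac{1}{283} \cdot 110 = 77 + \frac{330}{283} = \frac{22121}{283}$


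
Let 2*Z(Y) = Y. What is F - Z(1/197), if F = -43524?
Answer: -17148457/394 ≈ -43524.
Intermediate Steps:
Z(Y) = Y/2
F - Z(1/197) = -43524 - 1/(2*197) = -43524 - 1*1/394 = -43524 - 1/394 = -17148457/394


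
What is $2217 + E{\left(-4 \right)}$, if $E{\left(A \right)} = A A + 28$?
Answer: $2261$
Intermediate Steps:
$E{\left(A \right)} = 28 + A^{2}$ ($E{\left(A \right)} = A^{2} + 28 = 28 + A^{2}$)
$2217 + E{\left(-4 \right)} = 2217 + \left(28 + \left(-4\right)^{2}\right) = 2217 + \left(28 + 16\right) = 2217 + 44 = 2261$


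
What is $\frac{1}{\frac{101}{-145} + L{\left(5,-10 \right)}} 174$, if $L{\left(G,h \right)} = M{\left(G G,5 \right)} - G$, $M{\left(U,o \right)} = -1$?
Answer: $- \frac{25230}{971} \approx -25.984$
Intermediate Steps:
$L{\left(G,h \right)} = -1 - G$
$\frac{1}{\frac{101}{-145} + L{\left(5,-10 \right)}} 174 = \frac{1}{\frac{101}{-145} - 6} \cdot 174 = \frac{1}{101 \left(- \frac{1}{145}\right) - 6} \cdot 174 = \frac{1}{- \frac{101}{145} - 6} \cdot 174 = \frac{1}{- \frac{971}{145}} \cdot 174 = \left(- \frac{145}{971}\right) 174 = - \frac{25230}{971}$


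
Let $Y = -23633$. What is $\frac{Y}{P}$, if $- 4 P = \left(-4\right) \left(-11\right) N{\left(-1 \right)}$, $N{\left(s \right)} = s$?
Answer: $- \frac{23633}{11} \approx -2148.5$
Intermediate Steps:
$P = 11$ ($P = - \frac{\left(-4\right) \left(-11\right) \left(-1\right)}{4} = - \frac{44 \left(-1\right)}{4} = \left(- \frac{1}{4}\right) \left(-44\right) = 11$)
$\frac{Y}{P} = - \frac{23633}{11}$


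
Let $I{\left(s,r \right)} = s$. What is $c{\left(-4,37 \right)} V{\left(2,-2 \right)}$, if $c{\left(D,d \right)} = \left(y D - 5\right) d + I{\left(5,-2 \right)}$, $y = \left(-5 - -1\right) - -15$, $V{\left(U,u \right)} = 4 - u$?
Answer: $-10848$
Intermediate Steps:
$y = 11$ ($y = \left(-5 + 1\right) + 15 = -4 + 15 = 11$)
$c{\left(D,d \right)} = 5 + d \left(-5 + 11 D\right)$ ($c{\left(D,d \right)} = \left(11 D - 5\right) d + 5 = \left(-5 + 11 D\right) d + 5 = d \left(-5 + 11 D\right) + 5 = 5 + d \left(-5 + 11 D\right)$)
$c{\left(-4,37 \right)} V{\left(2,-2 \right)} = \left(5 - 185 + 11 \left(-4\right) 37\right) \left(4 - -2\right) = \left(5 - 185 - 1628\right) \left(4 + 2\right) = \left(-1808\right) 6 = -10848$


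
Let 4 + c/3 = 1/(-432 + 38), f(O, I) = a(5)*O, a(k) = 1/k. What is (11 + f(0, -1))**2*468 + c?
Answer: 22306701/394 ≈ 56616.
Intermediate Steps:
f(O, I) = O/5
c = -4731/394 (c = -12 + 3/(-432 + 38) = -12 + 3/(-394) = -12 + 3*(-1/394) = -12 - 3/394 = -4731/394 ≈ -12.008)
(11 + f(0, -1))**2*468 + c = (11 + (1/5)*0)**2*468 - 4731/394 = (11 + 0)**2*468 - 4731/394 = 11**2*468 - 4731/394 = 121*468 - 4731/394 = 56628 - 4731/394 = 22306701/394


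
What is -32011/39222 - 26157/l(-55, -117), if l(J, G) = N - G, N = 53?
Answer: -257842931/1666935 ≈ -154.68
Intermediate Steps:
l(J, G) = 53 - G
-32011/39222 - 26157/l(-55, -117) = -32011/39222 - 26157/(53 - 1*(-117)) = -32011*1/39222 - 26157/(53 + 117) = -32011/39222 - 26157/170 = -257842931/1666935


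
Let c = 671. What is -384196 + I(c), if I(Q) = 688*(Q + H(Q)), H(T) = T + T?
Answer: 1000748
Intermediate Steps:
H(T) = 2*T
I(Q) = 2064*Q (I(Q) = 688*(Q + 2*Q) = 688*(3*Q) = 2064*Q)
-384196 + I(c) = -384196 + 2064*671 = -384196 + 1384944 = 1000748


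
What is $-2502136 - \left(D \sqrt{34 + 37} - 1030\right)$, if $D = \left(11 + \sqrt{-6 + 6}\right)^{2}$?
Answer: $-2501106 - 121 \sqrt{71} \approx -2.5021 \cdot 10^{6}$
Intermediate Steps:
$D = 121$ ($D = \left(11 + \sqrt{0}\right)^{2} = \left(11 + 0\right)^{2} = 11^{2} = 121$)
$-2502136 - \left(D \sqrt{34 + 37} - 1030\right) = -2502136 - \left(121 \sqrt{34 + 37} - 1030\right) = -2502136 - \left(121 \sqrt{71} - 1030\right) = -2502136 - \left(-1030 + 121 \sqrt{71}\right) = -2502136 + \left(1030 - 121 \sqrt{71}\right) = -2501106 - 121 \sqrt{71}$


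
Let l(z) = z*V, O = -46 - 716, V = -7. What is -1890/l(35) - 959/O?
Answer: 47861/5334 ≈ 8.9728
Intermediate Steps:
O = -762
l(z) = -7*z (l(z) = z*(-7) = -7*z)
-1890/l(35) - 959/O = -1890/((-7*35)) - 959/(-762) = -1890/(-245) - 959*(-1/762) = -1890*(-1/245) + 959/762 = 54/7 + 959/762 = 47861/5334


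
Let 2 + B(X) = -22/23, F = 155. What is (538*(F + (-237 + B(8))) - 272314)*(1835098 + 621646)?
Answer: -17969790112656/23 ≈ -7.8130e+11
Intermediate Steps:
B(X) = -68/23 (B(X) = -2 - 22/23 = -68/23)
(538*(F + (-237 + B(8))) - 272314)*(1835098 + 621646) = (538*(155 + (-237 - 68/23)) - 272314)*(1835098 + 621646) = (538*(155 - 5519/23) - 272314)*2456744 = (538*(-1954/23) - 272314)*2456744 = (-1051252/23 - 272314)*2456744 = -7314474/23*2456744 = -17969790112656/23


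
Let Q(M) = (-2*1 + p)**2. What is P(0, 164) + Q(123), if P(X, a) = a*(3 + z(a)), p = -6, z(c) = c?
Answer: 27452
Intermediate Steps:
Q(M) = 64 (Q(M) = (-2*1 - 6)**2 = (-2 - 6)**2 = (-8)**2 = 64)
P(X, a) = a*(3 + a)
P(0, 164) + Q(123) = 164*(3 + 164) + 64 = 164*167 + 64 = 27388 + 64 = 27452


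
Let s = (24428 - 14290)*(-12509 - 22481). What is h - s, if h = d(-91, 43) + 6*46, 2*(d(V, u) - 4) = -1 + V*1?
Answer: 354728854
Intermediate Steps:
d(V, u) = 7/2 + V/2 (d(V, u) = 4 + (-1 + V*1)/2 = 4 + (-1 + V)/2 = 4 + (-½ + V/2) = 7/2 + V/2)
s = -354728620 (s = 10138*(-34990) = -354728620)
h = 234 (h = (7/2 + (½)*(-91)) + 6*46 = (7/2 - 91/2) + 276 = -42 + 276 = 234)
h - s = 234 - 1*(-354728620) = 234 + 354728620 = 354728854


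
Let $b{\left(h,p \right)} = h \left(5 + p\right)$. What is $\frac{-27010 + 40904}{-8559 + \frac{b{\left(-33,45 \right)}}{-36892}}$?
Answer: $- \frac{256288724}{157878489} \approx -1.6233$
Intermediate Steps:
$\frac{-27010 + 40904}{-8559 + \frac{b{\left(-33,45 \right)}}{-36892}} = \frac{-27010 + 40904}{-8559 + \frac{\left(-33\right) \left(5 + 45\right)}{-36892}} = \frac{13894}{-8559 + \left(-33\right) 50 \left(- \frac{1}{36892}\right)} = \frac{13894}{-8559 - - \frac{825}{18446}} = \frac{13894}{-8559 + \frac{825}{18446}} = \frac{13894}{- \frac{157878489}{18446}} = 13894 \left(- \frac{18446}{157878489}\right) = - \frac{256288724}{157878489}$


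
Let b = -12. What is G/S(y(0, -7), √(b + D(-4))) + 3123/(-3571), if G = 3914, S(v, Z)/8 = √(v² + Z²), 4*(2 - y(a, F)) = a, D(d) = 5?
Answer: -3123/3571 - 1957*I*√3/12 ≈ -0.87455 - 282.47*I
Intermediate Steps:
y(a, F) = 2 - a/4
S(v, Z) = 8*√(Z² + v²) (S(v, Z) = 8*√(v² + Z²) = 8*√(Z² + v²))
G/S(y(0, -7), √(b + D(-4))) + 3123/(-3571) = 3914/((8*√((√(-12 + 5))² + (2 - ¼*0)²))) + 3123/(-3571) = 3914/((8*√((√(-7))² + (2 + 0)²))) + 3123*(-1/3571) = 3914/((8*√((I*√7)² + 2²))) - 3123/3571 = 3914/((8*√(-7 + 4))) - 3123/3571 = 3914/((8*√(-3))) - 3123/3571 = 3914/((8*(I*√3))) - 3123/3571 = 3914/((8*I*√3)) - 3123/3571 = 3914*(-I*√3/24) - 3123/3571 = -1957*I*√3/12 - 3123/3571 = -3123/3571 - 1957*I*√3/12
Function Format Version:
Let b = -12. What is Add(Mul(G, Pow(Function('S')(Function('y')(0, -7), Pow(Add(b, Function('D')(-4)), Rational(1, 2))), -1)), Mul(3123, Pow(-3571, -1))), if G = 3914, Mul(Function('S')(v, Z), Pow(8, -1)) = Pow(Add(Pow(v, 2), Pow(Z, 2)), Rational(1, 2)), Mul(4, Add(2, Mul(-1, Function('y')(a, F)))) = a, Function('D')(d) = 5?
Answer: Add(Rational(-3123, 3571), Mul(Rational(-1957, 12), I, Pow(3, Rational(1, 2)))) ≈ Add(-0.87455, Mul(-282.47, I))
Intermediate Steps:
Function('y')(a, F) = Add(2, Mul(Rational(-1, 4), a))
Function('S')(v, Z) = Mul(8, Pow(Add(Pow(Z, 2), Pow(v, 2)), Rational(1, 2))) (Function('S')(v, Z) = Mul(8, Pow(Add(Pow(v, 2), Pow(Z, 2)), Rational(1, 2))) = Mul(8, Pow(Add(Pow(Z, 2), Pow(v, 2)), Rational(1, 2))))
Add(Mul(G, Pow(Function('S')(Function('y')(0, -7), Pow(Add(b, Function('D')(-4)), Rational(1, 2))), -1)), Mul(3123, Pow(-3571, -1))) = Add(Mul(3914, Pow(Mul(8, Pow(Add(Pow(Pow(Add(-12, 5), Rational(1, 2)), 2), Pow(Add(2, Mul(Rational(-1, 4), 0)), 2)), Rational(1, 2))), -1)), Mul(3123, Pow(-3571, -1))) = Add(Mul(3914, Pow(Mul(8, Pow(Add(Pow(Pow(-7, Rational(1, 2)), 2), Pow(Add(2, 0), 2)), Rational(1, 2))), -1)), Mul(3123, Rational(-1, 3571))) = Add(Mul(3914, Pow(Mul(8, Pow(Add(Pow(Mul(I, Pow(7, Rational(1, 2))), 2), Pow(2, 2)), Rational(1, 2))), -1)), Rational(-3123, 3571)) = Add(Mul(3914, Pow(Mul(8, Pow(Add(-7, 4), Rational(1, 2))), -1)), Rational(-3123, 3571)) = Add(Mul(3914, Pow(Mul(8, Pow(-3, Rational(1, 2))), -1)), Rational(-3123, 3571)) = Add(Mul(3914, Pow(Mul(8, Mul(I, Pow(3, Rational(1, 2)))), -1)), Rational(-3123, 3571)) = Add(Mul(3914, Pow(Mul(8, I, Pow(3, Rational(1, 2))), -1)), Rational(-3123, 3571)) = Add(Mul(3914, Mul(Rational(-1, 24), I, Pow(3, Rational(1, 2)))), Rational(-3123, 3571)) = Add(Mul(Rational(-1957, 12), I, Pow(3, Rational(1, 2))), Rational(-3123, 3571)) = Add(Rational(-3123, 3571), Mul(Rational(-1957, 12), I, Pow(3, Rational(1, 2))))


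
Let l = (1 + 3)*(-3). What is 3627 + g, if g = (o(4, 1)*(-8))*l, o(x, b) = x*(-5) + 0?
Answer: 1707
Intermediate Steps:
o(x, b) = -5*x (o(x, b) = -5*x + 0 = -5*x)
l = -12 (l = 4*(-3) = -12)
g = -1920 (g = (-5*4*(-8))*(-12) = -20*(-8)*(-12) = 160*(-12) = -1920)
3627 + g = 3627 - 1920 = 1707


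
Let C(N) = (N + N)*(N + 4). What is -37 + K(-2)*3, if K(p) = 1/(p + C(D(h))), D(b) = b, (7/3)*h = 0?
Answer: -77/2 ≈ -38.500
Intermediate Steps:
h = 0 (h = (3/7)*0 = 0)
C(N) = 2*N*(4 + N) (C(N) = (2*N)*(4 + N) = 2*N*(4 + N))
K(p) = 1/p (K(p) = 1/(p + 2*0*(4 + 0)) = 1/(p + 2*0*4) = 1/(p + 0) = 1/p)
-37 + K(-2)*3 = -37 + 3/(-2) = -37 - ½*3 = -37 - 3/2 = -77/2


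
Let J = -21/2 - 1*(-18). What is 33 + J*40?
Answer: 333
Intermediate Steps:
J = 15/2 (J = -21*½ + 18 = -21/2 + 18 = 15/2 ≈ 7.5000)
33 + J*40 = 33 + (15/2)*40 = 33 + 300 = 333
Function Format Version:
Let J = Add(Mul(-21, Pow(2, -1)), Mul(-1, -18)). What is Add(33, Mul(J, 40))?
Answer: 333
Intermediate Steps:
J = Rational(15, 2) (J = Add(Mul(-21, Rational(1, 2)), 18) = Add(Rational(-21, 2), 18) = Rational(15, 2) ≈ 7.5000)
Add(33, Mul(J, 40)) = Add(33, Mul(Rational(15, 2), 40)) = Add(33, 300) = 333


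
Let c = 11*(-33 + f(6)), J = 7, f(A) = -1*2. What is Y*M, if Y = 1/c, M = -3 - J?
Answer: 2/77 ≈ 0.025974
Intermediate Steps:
f(A) = -2
M = -10 (M = -3 - 1*7 = -3 - 7 = -10)
c = -385 (c = 11*(-33 - 2) = 11*(-35) = -385)
Y = -1/385 (Y = 1/(-385) = -1/385 ≈ -0.0025974)
Y*M = -1/385*(-10) = 2/77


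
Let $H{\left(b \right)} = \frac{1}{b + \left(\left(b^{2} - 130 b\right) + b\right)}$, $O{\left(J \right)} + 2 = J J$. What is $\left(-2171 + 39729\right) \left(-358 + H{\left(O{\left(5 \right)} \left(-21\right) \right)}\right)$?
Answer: $- \frac{3968019713774}{295113} \approx -1.3446 \cdot 10^{7}$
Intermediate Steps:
$O{\left(J \right)} = -2 + J^{2}$ ($O{\left(J \right)} = -2 + J J = -2 + J^{2}$)
$H{\left(b \right)} = \frac{1}{b^{2} - 128 b}$ ($H{\left(b \right)} = \frac{1}{b + \left(b^{2} - 129 b\right)} = \frac{1}{b^{2} - 128 b}$)
$\left(-2171 + 39729\right) \left(-358 + H{\left(O{\left(5 \right)} \left(-21\right) \right)}\right) = \left(-2171 + 39729\right) \left(-358 + \frac{1}{\left(-2 + 5^{2}\right) \left(-21\right) \left(-128 + \left(-2 + 5^{2}\right) \left(-21\right)\right)}\right) = 37558 \left(-358 + \frac{1}{\left(-2 + 25\right) \left(-21\right) \left(-128 + \left(-2 + 25\right) \left(-21\right)\right)}\right) = 37558 \left(-358 + \frac{1}{23 \left(-21\right) \left(-128 + 23 \left(-21\right)\right)}\right) = 37558 \left(-358 + \frac{1}{\left(-483\right) \left(-128 - 483\right)}\right) = 37558 \left(-358 - \frac{1}{483 \left(-611\right)}\right) = 37558 \left(-358 - - \frac{1}{295113}\right) = 37558 \left(-358 + \frac{1}{295113}\right) = 37558 \left(- \frac{105650453}{295113}\right) = - \frac{3968019713774}{295113}$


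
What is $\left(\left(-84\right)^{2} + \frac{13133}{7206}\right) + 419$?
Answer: $\frac{53877983}{7206} \approx 7476.8$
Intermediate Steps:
$\left(\left(-84\right)^{2} + \frac{13133}{7206}\right) + 419 = \left(7056 + 13133 \cdot \frac{1}{7206}\right) + 419 = \left(7056 + \frac{13133}{7206}\right) + 419 = \frac{50858669}{7206} + 419 = \frac{53877983}{7206}$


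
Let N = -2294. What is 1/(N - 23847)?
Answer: -1/26141 ≈ -3.8254e-5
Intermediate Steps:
1/(N - 23847) = 1/(-2294 - 23847) = 1/(-26141) = -1/26141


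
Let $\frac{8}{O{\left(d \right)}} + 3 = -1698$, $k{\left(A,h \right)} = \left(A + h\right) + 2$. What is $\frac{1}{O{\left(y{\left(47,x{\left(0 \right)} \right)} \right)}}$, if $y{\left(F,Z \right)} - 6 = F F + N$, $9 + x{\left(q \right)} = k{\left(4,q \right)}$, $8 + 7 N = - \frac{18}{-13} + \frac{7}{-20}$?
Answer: $- \frac{1701}{8} \approx -212.63$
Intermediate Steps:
$k{\left(A,h \right)} = 2 + A + h$
$N = - \frac{1811}{1820}$ ($N = - \frac{8}{7} + \frac{- \frac{18}{-13} + \frac{7}{-20}}{7} = - \frac{8}{7} + \frac{\left(-18\right) \left(- \frac{1}{13}\right) + 7 \left(- \frac{1}{20}\right)}{7} = - \frac{8}{7} + \frac{\frac{18}{13} - \frac{7}{20}}{7} = - \frac{8}{7} + \frac{1}{7} \cdot \frac{269}{260} = - \frac{8}{7} + \frac{269}{1820} = - \frac{1811}{1820} \approx -0.99506$)
$x{\left(q \right)} = -3 + q$ ($x{\left(q \right)} = -9 + \left(2 + 4 + q\right) = -9 + \left(6 + q\right) = -3 + q$)
$y{\left(F,Z \right)} = \frac{9109}{1820} + F^{2}$ ($y{\left(F,Z \right)} = 6 + \left(F F - \frac{1811}{1820}\right) = 6 + \left(F^{2} - \frac{1811}{1820}\right) = 6 + \left(- \frac{1811}{1820} + F^{2}\right) = \frac{9109}{1820} + F^{2}$)
$O{\left(d \right)} = - \frac{8}{1701}$ ($O{\left(d \right)} = \frac{8}{-3 - 1698} = \frac{8}{-1701} = 8 \left(- \frac{1}{1701}\right) = - \frac{8}{1701}$)
$\frac{1}{O{\left(y{\left(47,x{\left(0 \right)} \right)} \right)}} = \frac{1}{- \frac{8}{1701}} = - \frac{1701}{8}$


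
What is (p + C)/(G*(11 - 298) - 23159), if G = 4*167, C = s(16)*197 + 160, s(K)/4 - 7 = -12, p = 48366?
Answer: -4954/23875 ≈ -0.20750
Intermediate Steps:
s(K) = -20 (s(K) = 28 + 4*(-12) = 28 - 48 = -20)
C = -3780 (C = -20*197 + 160 = -3940 + 160 = -3780)
G = 668
(p + C)/(G*(11 - 298) - 23159) = (48366 - 3780)/(668*(11 - 298) - 23159) = 44586/(668*(-287) - 23159) = 44586/(-191716 - 23159) = 44586/(-214875) = 44586*(-1/214875) = -4954/23875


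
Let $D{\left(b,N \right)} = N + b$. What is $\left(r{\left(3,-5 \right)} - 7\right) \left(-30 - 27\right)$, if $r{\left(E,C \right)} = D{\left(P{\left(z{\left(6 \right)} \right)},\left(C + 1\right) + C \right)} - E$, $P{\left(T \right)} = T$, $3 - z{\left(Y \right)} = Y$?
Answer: $1254$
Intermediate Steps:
$z{\left(Y \right)} = 3 - Y$
$r{\left(E,C \right)} = -2 - E + 2 C$ ($r{\left(E,C \right)} = \left(\left(\left(C + 1\right) + C\right) + \left(3 - 6\right)\right) - E = \left(\left(\left(1 + C\right) + C\right) + \left(3 - 6\right)\right) - E = \left(\left(1 + 2 C\right) - 3\right) - E = \left(-2 + 2 C\right) - E = -2 - E + 2 C$)
$\left(r{\left(3,-5 \right)} - 7\right) \left(-30 - 27\right) = \left(\left(-2 - 3 + 2 \left(-5\right)\right) - 7\right) \left(-30 - 27\right) = \left(\left(-2 - 3 - 10\right) - 7\right) \left(-57\right) = \left(-15 - 7\right) \left(-57\right) = \left(-22\right) \left(-57\right) = 1254$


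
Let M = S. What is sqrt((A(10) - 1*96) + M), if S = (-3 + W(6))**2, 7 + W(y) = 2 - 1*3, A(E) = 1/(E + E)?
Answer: sqrt(2505)/10 ≈ 5.0050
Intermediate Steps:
A(E) = 1/(2*E)
W(y) = -8 (W(y) = -7 + (2 - 1*3) = -7 + (2 - 3) = -7 - 1 = -8)
S = 121 (S = (-3 - 8)**2 = (-11)**2 = 121)
M = 121
sqrt((A(10) - 1*96) + M) = sqrt(((1/2)/10 - 1*96) + 121) = sqrt(((1/2)*(1/10) - 96) + 121) = sqrt((1/20 - 96) + 121) = sqrt(-1919/20 + 121) = sqrt(501/20) = sqrt(2505)/10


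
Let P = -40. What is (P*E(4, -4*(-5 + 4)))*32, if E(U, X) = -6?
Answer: 7680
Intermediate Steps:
(P*E(4, -4*(-5 + 4)))*32 = -40*(-6)*32 = 240*32 = 7680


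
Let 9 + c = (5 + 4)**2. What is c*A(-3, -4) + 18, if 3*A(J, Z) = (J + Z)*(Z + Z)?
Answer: 1362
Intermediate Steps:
A(J, Z) = 2*Z*(J + Z)/3 (A(J, Z) = ((J + Z)*(Z + Z))/3 = ((J + Z)*(2*Z))/3 = (2*Z*(J + Z))/3 = 2*Z*(J + Z)/3)
c = 72 (c = -9 + (5 + 4)**2 = -9 + 9**2 = -9 + 81 = 72)
c*A(-3, -4) + 18 = 72*((2/3)*(-4)*(-3 - 4)) + 18 = 72*((2/3)*(-4)*(-7)) + 18 = 72*(56/3) + 18 = 1344 + 18 = 1362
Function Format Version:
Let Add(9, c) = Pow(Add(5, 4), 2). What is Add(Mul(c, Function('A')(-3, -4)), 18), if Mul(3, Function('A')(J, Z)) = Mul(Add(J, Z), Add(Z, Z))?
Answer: 1362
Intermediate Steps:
Function('A')(J, Z) = Mul(Rational(2, 3), Z, Add(J, Z)) (Function('A')(J, Z) = Mul(Rational(1, 3), Mul(Add(J, Z), Add(Z, Z))) = Mul(Rational(1, 3), Mul(Add(J, Z), Mul(2, Z))) = Mul(Rational(1, 3), Mul(2, Z, Add(J, Z))) = Mul(Rational(2, 3), Z, Add(J, Z)))
c = 72 (c = Add(-9, Pow(Add(5, 4), 2)) = Add(-9, Pow(9, 2)) = Add(-9, 81) = 72)
Add(Mul(c, Function('A')(-3, -4)), 18) = Add(Mul(72, Mul(Rational(2, 3), -4, Add(-3, -4))), 18) = Add(Mul(72, Mul(Rational(2, 3), -4, -7)), 18) = Add(Mul(72, Rational(56, 3)), 18) = Add(1344, 18) = 1362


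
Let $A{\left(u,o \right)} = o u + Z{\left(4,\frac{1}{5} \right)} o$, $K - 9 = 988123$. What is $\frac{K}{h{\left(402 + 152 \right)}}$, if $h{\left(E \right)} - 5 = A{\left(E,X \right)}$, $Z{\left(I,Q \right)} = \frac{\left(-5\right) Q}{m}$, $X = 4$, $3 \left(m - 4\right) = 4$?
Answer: $\frac{3952528}{8881} \approx 445.05$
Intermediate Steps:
$m = \frac{16}{3}$ ($m = 4 + \frac{1}{3} \cdot 4 = 4 + \frac{4}{3} = \frac{16}{3} \approx 5.3333$)
$K = 988132$ ($K = 9 + 988123 = 988132$)
$Z{\left(I,Q \right)} = - \frac{15 Q}{16}$ ($Z{\left(I,Q \right)} = \frac{\left(-5\right) Q}{\frac{16}{3}} = - 5 Q \frac{3}{16} = - \frac{15 Q}{16}$)
$A{\left(u,o \right)} = - \frac{3 o}{16} + o u$ ($A{\left(u,o \right)} = o u + - \frac{15}{16 \cdot 5} o = o u + \left(- \frac{15}{16}\right) \frac{1}{5} o = o u - \frac{3 o}{16} = - \frac{3 o}{16} + o u$)
$h{\left(E \right)} = \frac{17}{4} + 4 E$ ($h{\left(E \right)} = 5 + \frac{1}{16} \cdot 4 \left(-3 + 16 E\right) = 5 + \left(- \frac{3}{4} + 4 E\right) = \frac{17}{4} + 4 E$)
$\frac{K}{h{\left(402 + 152 \right)}} = \frac{988132}{\frac{17}{4} + 4 \left(402 + 152\right)} = \frac{988132}{\frac{17}{4} + 4 \cdot 554} = \frac{988132}{\frac{17}{4} + 2216} = \frac{988132}{\frac{8881}{4}} = 988132 \cdot \frac{4}{8881} = \frac{3952528}{8881}$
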